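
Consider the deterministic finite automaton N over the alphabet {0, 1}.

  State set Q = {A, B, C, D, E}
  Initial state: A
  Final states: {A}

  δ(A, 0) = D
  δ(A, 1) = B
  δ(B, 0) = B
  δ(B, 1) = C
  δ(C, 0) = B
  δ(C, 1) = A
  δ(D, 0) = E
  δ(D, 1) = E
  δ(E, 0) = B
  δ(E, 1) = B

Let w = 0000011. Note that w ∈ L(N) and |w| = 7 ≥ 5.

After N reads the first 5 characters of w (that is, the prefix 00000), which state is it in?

B

State sequence: A -0-> D -0-> E -0-> B -0-> B -0-> B

After reading 5 characters, N is in state B.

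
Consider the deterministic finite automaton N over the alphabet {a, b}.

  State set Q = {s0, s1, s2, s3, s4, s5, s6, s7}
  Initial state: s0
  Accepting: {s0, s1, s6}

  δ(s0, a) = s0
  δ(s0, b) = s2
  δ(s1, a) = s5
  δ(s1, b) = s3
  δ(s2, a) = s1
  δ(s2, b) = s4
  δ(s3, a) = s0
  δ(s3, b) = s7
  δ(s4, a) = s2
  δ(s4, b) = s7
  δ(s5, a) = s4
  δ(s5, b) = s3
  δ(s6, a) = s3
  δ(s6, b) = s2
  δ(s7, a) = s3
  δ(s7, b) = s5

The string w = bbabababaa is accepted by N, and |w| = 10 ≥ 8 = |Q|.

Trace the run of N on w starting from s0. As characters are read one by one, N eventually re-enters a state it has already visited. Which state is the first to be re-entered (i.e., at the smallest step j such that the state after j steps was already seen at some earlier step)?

Run of N on w = b b a b a b a b a a:
  step 0: s0  (start)
  step 1: s2  (read b: s0→s2)
  step 2: s4  (read b: s2→s4)
  step 3: s2  (read a: s4→s2)   ← first repeat (s2 seen earlier)
  step 4: s4  (read b: s2→s4)
  step 5: s2  (read a: s4→s2)
  step 6: s4  (read b: s2→s4)
  step 7: s2  (read a: s4→s2)
  step 8: s4  (read b: s2→s4)
  step 9: s2  (read a: s4→s2)
  step 10: s1  (read a: s2→s1)

The earliest repeat is at step j = 3: N is in s2, which it already visited at step i = 1.
Pumping length from the standard proof: p = 8 (the number of states). The repeated state found above gives |xy| = j ≤ 8 and |y| = j − i ≥ 1.

s2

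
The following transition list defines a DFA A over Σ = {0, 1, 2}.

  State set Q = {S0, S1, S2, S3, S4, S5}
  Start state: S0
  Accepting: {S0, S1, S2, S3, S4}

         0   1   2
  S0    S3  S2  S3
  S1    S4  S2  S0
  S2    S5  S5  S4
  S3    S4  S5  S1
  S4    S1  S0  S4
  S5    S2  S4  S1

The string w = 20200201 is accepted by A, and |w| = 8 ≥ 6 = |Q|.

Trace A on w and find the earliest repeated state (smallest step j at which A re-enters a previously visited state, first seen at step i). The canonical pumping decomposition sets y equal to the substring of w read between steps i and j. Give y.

State sequence: S0 -2-> S3 -0-> S4 -2-> S4 -0-> S1 -0-> S4 -2-> S4 -0-> S1 -1-> S2
First repeat at step 3: S4 was already visited.

So i = 2, j = 3, giving x = w[0:2] = 20, y = w[2:3] = 2, z = w[3:8] = 00201.
Check: |xy| = 3 ≤ 6 and |y| = 1 ≥ 1. Reading y takes A from S4 back to S4, so every xyⁱz is accepted.
With |Q| = 6, pigeonhole forces a state repeat no later than step 6; the substring read between the first and second visits to that state can be pumped.

2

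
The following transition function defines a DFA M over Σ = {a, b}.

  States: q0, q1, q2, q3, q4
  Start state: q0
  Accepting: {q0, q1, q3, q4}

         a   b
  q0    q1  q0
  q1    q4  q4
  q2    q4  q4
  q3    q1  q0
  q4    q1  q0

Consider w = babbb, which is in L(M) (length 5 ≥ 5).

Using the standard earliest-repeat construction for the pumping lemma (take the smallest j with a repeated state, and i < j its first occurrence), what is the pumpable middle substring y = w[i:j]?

b

State sequence: q0 -b-> q0 -a-> q1 -b-> q4 -b-> q0 -b-> q0
First repeat at step 1: q0 was already visited.

So i = 0, j = 1, giving x = w[0:0] = ε, y = w[0:1] = b, z = w[1:5] = abbb.
Check: |xy| = 1 ≤ 5 and |y| = 1 ≥ 1. Reading y takes M from q0 back to q0, so every xyⁱz is accepted.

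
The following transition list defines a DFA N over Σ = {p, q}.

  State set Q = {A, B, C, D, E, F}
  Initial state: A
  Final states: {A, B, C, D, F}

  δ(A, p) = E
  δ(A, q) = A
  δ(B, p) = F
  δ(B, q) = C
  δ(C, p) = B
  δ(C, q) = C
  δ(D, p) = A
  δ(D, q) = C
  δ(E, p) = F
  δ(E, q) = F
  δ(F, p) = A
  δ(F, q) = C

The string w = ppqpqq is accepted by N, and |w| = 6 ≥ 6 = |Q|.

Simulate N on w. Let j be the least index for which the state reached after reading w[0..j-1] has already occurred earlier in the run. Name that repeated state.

Run of N on w = p p q p q q:
  step 0: A  (start)
  step 1: E  (read p: A→E)
  step 2: F  (read p: E→F)
  step 3: C  (read q: F→C)
  step 4: B  (read p: C→B)
  step 5: C  (read q: B→C)   ← first repeat (C seen earlier)
  step 6: C  (read q: C→C)

The earliest repeat is at step j = 5: N is in C, which it already visited at step i = 3.
The DFA has 6 states, so the proof of the pumping lemma guarantees a repeated state among the first 6+1 visited; the segment between the two visits is the pumpable y.

C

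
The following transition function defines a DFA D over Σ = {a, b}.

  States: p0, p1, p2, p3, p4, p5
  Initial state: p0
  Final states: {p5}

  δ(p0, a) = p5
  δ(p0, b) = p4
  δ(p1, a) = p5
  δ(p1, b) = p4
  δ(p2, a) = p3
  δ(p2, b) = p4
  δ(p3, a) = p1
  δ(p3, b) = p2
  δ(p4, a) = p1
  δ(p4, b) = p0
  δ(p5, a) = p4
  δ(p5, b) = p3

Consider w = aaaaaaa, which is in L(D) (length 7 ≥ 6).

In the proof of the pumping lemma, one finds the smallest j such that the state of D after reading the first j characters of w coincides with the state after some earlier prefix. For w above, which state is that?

State sequence: p0 -a-> p5 -a-> p4 -a-> p1 -a-> p5 -a-> p4 -a-> p1 -a-> p5
First repeat at step 4: p5 was already visited.

The earliest repeat is at step j = 4: D is in p5, which it already visited at step i = 1.
With |Q| = 6, pigeonhole forces a state repeat no later than step 6; the substring read between the first and second visits to that state can be pumped.

p5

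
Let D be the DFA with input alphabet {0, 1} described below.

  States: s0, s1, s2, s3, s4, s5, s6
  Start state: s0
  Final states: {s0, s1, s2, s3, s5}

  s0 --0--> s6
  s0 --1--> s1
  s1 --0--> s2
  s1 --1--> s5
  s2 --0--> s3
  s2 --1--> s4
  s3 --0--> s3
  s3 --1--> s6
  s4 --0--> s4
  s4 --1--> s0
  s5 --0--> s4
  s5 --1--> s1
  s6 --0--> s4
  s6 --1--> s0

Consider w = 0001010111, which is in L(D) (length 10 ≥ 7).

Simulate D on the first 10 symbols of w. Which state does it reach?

s5

Run of D on the first 10 characters of w = 0 0 0 1 0 1 0 1 1 1:
  step 0: s0  (start)
  step 1: s6  (read 0: s0→s6)
  step 2: s4  (read 0: s6→s4)
  step 3: s4  (read 0: s4→s4)
  step 4: s0  (read 1: s4→s0)
  step 5: s6  (read 0: s0→s6)
  step 6: s0  (read 1: s6→s0)
  step 7: s6  (read 0: s0→s6)
  step 8: s0  (read 1: s6→s0)
  step 9: s1  (read 1: s0→s1)
  step 10: s5  (read 1: s1→s5)

After reading 10 characters, D is in state s5.
(This kind of state-tracing is the core of the pumping-lemma construction: with 7 states, pigeonhole forces a repeat within the first 7 steps.)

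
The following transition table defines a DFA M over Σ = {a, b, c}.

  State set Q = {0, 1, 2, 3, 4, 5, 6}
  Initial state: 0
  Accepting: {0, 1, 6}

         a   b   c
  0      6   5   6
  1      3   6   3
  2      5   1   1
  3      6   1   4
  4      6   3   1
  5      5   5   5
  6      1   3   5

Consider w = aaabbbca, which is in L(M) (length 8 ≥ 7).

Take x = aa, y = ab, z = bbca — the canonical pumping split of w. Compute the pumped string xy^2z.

xy^2z = aa·ab·ab·bbca = aaababbbca.
Reading y = ab takes M from 1 back to 1, so after x·y·y the machine is still in 1, and z then leads to the accepting state 6. Hence aaababbbca ∈ L(M).

aaababbbca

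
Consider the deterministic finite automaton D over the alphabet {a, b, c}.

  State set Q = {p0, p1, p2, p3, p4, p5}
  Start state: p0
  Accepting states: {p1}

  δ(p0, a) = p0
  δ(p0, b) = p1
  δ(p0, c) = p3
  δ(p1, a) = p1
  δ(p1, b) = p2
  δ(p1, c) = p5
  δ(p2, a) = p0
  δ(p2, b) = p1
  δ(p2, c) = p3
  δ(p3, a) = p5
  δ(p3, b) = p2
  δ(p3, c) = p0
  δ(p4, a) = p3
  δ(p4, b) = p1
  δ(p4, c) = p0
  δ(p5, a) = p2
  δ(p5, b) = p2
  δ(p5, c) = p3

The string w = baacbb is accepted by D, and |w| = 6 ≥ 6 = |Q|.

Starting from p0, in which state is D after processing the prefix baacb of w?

State sequence: p0 -b-> p1 -a-> p1 -a-> p1 -c-> p5 -b-> p2

After reading 5 characters, D is in state p2.
(This kind of state-tracing is the core of the pumping-lemma construction: with 6 states, pigeonhole forces a repeat within the first 6 steps.)

p2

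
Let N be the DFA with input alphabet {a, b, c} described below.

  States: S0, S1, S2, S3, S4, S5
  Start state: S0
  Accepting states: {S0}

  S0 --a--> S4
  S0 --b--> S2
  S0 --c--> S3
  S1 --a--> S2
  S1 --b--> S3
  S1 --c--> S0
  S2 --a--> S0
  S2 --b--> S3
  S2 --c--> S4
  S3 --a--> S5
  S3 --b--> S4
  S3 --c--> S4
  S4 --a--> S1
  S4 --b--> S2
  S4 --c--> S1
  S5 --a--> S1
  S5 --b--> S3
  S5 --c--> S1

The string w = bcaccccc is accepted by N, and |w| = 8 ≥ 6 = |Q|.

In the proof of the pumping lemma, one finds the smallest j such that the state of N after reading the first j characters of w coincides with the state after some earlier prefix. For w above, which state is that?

State sequence: S0 -b-> S2 -c-> S4 -a-> S1 -c-> S0 -c-> S3 -c-> S4 -c-> S1 -c-> S0
First repeat at step 4: S0 was already visited.

The earliest repeat is at step j = 4: N is in S0, which it already visited at step i = 0.
Since N has 6 states, any run of length ≥ 6 visits 6+1 states, so by pigeonhole some state repeats within the first 6 steps — that repeat gives the pumpable loop.

S0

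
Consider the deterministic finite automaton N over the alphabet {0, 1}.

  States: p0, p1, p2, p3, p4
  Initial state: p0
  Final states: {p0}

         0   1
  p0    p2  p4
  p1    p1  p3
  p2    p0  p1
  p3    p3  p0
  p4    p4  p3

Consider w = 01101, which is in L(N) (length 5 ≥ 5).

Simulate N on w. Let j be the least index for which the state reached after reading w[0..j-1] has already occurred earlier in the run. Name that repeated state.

State sequence: p0 -0-> p2 -1-> p1 -1-> p3 -0-> p3 -1-> p0
First repeat at step 4: p3 was already visited.

The earliest repeat is at step j = 4: N is in p3, which it already visited at step i = 3.

p3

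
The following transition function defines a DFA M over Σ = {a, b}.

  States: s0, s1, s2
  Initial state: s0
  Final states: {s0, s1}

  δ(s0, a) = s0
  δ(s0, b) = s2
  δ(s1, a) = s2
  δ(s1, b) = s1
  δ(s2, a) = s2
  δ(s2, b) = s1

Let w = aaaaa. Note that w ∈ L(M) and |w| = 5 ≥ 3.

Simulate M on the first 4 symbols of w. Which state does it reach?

s0

Run of M on the first 4 characters of w = a a a a:
  step 0: s0  (start)
  step 1: s0  (read a: s0→s0)
  step 2: s0  (read a: s0→s0)
  step 3: s0  (read a: s0→s0)
  step 4: s0  (read a: s0→s0)

After reading 4 characters, M is in state s0.
(This kind of state-tracing is the core of the pumping-lemma construction: with 3 states, pigeonhole forces a repeat within the first 3 steps.)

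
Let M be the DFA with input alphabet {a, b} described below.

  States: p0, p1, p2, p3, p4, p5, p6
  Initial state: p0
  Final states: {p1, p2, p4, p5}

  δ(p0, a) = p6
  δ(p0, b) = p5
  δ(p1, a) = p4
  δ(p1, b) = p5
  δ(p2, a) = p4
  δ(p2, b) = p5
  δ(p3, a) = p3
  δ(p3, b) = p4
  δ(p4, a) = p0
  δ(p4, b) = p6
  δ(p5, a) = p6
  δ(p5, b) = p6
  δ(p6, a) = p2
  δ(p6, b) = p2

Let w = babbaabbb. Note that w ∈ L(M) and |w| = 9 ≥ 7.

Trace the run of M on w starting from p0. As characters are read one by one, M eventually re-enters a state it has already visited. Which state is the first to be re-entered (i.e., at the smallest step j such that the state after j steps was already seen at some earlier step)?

p5

Run of M on w = b a b b a a b b b:
  step 0: p0  (start)
  step 1: p5  (read b: p0→p5)
  step 2: p6  (read a: p5→p6)
  step 3: p2  (read b: p6→p2)
  step 4: p5  (read b: p2→p5)   ← first repeat (p5 seen earlier)
  step 5: p6  (read a: p5→p6)
  step 6: p2  (read a: p6→p2)
  step 7: p5  (read b: p2→p5)
  step 8: p6  (read b: p5→p6)
  step 9: p2  (read b: p6→p2)

The earliest repeat is at step j = 4: M is in p5, which it already visited at step i = 1.
With |Q| = 7, pigeonhole forces a state repeat no later than step 7; the substring read between the first and second visits to that state can be pumped.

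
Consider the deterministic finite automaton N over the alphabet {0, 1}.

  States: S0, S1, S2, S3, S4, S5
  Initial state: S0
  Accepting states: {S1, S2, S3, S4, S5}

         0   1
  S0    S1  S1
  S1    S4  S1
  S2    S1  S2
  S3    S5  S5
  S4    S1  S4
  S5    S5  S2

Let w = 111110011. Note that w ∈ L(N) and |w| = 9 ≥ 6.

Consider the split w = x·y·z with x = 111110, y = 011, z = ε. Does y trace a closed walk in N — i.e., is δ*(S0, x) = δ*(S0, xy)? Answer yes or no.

Run of N on the first 9 characters of w = 1 1 1 1 1 0 0 1 1:
  step 0: S0  (start)
  step 1: S1  (read 1: S0→S1)
  step 2: S1  (read 1: S1→S1)
  step 3: S1  (read 1: S1→S1)
  step 4: S1  (read 1: S1→S1)
  step 5: S1  (read 1: S1→S1)
  step 6: S4  (read 0: S1→S4)
  step 7: S1  (read 0: S4→S1)
  step 8: S1  (read 1: S1→S1)
  step 9: S1  (read 1: S1→S1)

After x (step 6): S4. After xy (step 9): S1.
They differ (S4 ≠ S1), so y is not a cycle from the state after x; this split is not the one the pumping-lemma construction produces, and pumping y need not keep the string in L(N).

no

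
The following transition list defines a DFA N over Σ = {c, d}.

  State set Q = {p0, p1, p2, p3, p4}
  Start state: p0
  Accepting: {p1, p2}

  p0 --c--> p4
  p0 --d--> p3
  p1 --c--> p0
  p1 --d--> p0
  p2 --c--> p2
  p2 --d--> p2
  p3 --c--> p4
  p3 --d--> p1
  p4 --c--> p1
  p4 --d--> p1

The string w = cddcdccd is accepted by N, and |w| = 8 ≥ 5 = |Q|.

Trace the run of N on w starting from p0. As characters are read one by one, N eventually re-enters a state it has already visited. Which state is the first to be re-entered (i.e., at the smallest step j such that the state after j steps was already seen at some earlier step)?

Run of N on w = c d d c d c c d:
  step 0: p0  (start)
  step 1: p4  (read c: p0→p4)
  step 2: p1  (read d: p4→p1)
  step 3: p0  (read d: p1→p0)   ← first repeat (p0 seen earlier)
  step 4: p4  (read c: p0→p4)
  step 5: p1  (read d: p4→p1)
  step 6: p0  (read c: p1→p0)
  step 7: p4  (read c: p0→p4)
  step 8: p1  (read d: p4→p1)

The earliest repeat is at step j = 3: N is in p0, which it already visited at step i = 0.
Since N has 5 states, any run of length ≥ 5 visits 5+1 states, so by pigeonhole some state repeats within the first 5 steps — that repeat gives the pumpable loop.

p0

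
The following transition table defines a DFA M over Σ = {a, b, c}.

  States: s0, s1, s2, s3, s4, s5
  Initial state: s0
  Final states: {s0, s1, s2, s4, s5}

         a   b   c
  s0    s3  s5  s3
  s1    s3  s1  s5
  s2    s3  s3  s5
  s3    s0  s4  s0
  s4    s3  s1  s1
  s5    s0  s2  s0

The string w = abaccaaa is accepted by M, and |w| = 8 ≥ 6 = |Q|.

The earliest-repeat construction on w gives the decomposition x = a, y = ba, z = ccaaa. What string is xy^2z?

ababaccaaa

xy^2z = a·ba·ba·ccaaa = ababaccaaa.
Reading y = ba takes M from s3 back to s3, so after x·y·y the machine is still in s3, and z then leads to the accepting state s0. Hence ababaccaaa ∈ L(M).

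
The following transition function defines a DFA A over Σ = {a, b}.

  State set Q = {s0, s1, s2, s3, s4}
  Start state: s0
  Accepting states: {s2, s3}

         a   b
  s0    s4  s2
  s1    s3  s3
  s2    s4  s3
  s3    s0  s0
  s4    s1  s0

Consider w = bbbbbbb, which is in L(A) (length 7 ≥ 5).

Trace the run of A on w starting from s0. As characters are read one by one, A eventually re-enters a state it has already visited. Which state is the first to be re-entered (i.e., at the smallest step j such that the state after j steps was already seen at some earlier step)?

Run of A on w = b b b b b b b:
  step 0: s0  (start)
  step 1: s2  (read b: s0→s2)
  step 2: s3  (read b: s2→s3)
  step 3: s0  (read b: s3→s0)   ← first repeat (s0 seen earlier)
  step 4: s2  (read b: s0→s2)
  step 5: s3  (read b: s2→s3)
  step 6: s0  (read b: s3→s0)
  step 7: s2  (read b: s0→s2)

The earliest repeat is at step j = 3: A is in s0, which it already visited at step i = 0.
The DFA has 5 states, so the proof of the pumping lemma guarantees a repeated state among the first 5+1 visited; the segment between the two visits is the pumpable y.

s0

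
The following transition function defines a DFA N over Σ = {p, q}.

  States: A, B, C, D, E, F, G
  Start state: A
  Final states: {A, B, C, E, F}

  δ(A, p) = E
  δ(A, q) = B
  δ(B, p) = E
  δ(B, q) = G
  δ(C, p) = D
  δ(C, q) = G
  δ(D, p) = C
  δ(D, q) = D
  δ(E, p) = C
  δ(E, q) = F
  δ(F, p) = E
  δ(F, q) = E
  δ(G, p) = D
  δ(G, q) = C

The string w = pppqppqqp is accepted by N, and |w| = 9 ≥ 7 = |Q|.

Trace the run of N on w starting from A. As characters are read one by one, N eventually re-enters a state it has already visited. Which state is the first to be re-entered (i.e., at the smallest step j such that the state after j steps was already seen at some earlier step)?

D

Run of N on w = p p p q p p q q p:
  step 0: A  (start)
  step 1: E  (read p: A→E)
  step 2: C  (read p: E→C)
  step 3: D  (read p: C→D)
  step 4: D  (read q: D→D)   ← first repeat (D seen earlier)
  step 5: C  (read p: D→C)
  step 6: D  (read p: C→D)
  step 7: D  (read q: D→D)
  step 8: D  (read q: D→D)
  step 9: C  (read p: D→C)

The earliest repeat is at step j = 4: N is in D, which it already visited at step i = 3.
With |Q| = 7, pigeonhole forces a state repeat no later than step 7; the substring read between the first and second visits to that state can be pumped.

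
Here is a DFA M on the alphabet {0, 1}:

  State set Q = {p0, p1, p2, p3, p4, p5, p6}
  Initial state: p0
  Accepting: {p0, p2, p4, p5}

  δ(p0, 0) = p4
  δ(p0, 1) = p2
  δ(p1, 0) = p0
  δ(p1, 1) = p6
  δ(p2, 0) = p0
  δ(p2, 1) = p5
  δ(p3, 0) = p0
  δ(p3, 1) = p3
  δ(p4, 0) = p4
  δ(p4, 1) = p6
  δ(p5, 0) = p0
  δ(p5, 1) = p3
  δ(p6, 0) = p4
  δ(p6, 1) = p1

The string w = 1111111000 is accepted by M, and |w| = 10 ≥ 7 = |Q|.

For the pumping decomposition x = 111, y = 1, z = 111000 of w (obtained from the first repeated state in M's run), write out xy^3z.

111111111000

xy^3z = 111·1·1·1·111000 = 111111111000.
Reading y = 1 takes M from p3 back to p3, so after x·y·y·y the machine is still in p3, and z then leads to the accepting state p4. Hence 111111111000 ∈ L(M).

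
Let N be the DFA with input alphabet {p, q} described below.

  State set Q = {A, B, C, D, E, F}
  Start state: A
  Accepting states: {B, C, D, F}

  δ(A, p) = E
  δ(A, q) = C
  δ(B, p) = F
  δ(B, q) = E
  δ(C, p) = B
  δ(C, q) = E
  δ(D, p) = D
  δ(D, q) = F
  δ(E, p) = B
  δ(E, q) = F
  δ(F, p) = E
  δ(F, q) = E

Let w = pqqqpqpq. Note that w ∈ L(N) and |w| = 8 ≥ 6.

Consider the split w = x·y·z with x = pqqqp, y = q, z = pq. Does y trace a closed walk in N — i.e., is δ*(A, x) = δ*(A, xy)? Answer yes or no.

no

State sequence: A -p-> E -q-> F -q-> E -q-> F -p-> E -q-> F

After x (step 5): E. After xy (step 6): F.
They differ (E ≠ F), so y is not a cycle from the state after x; this split is not the one the pumping-lemma construction produces, and pumping y need not keep the string in L(N).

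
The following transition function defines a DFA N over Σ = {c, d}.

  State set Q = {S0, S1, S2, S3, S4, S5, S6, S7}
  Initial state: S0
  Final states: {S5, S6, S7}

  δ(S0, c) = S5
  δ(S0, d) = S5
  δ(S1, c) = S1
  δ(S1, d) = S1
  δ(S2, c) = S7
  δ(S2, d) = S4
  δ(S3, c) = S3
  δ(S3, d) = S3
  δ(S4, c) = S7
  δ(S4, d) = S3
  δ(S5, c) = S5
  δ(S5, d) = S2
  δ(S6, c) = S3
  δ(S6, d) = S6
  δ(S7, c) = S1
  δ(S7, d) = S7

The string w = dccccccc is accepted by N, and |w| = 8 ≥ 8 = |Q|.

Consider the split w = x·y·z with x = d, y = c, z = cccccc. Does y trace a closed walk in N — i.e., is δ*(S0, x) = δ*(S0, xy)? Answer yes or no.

Run of N on the first 2 characters of w = d c:
  step 0: S0  (start)
  step 1: S5  (read d: S0→S5)
  step 2: S5  (read c: S5→S5)

After x (step 1): S5. After xy (step 2): S5.
They match, so y = c drives N around a cycle from S5 back to itself; pumping y any number of times keeps N in S5 before reading z, and xyⁱz ∈ L(N) for every i ≥ 0.

yes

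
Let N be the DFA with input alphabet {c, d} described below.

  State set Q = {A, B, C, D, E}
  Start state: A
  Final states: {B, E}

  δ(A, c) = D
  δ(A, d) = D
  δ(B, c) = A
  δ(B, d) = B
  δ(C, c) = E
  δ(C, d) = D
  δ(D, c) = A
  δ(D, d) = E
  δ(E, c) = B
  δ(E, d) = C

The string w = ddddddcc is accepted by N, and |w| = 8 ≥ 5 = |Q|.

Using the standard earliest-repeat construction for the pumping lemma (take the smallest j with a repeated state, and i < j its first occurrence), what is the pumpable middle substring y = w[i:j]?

State sequence: A -d-> D -d-> E -d-> C -d-> D -d-> E -d-> C -c-> E -c-> B
First repeat at step 4: D was already visited.

So i = 1, j = 4, giving x = w[0:1] = d, y = w[1:4] = ddd, z = w[4:8] = ddcc.
Check: |xy| = 4 ≤ 5 and |y| = 3 ≥ 1. Reading y takes N from D back to D, so every xyⁱz is accepted.

ddd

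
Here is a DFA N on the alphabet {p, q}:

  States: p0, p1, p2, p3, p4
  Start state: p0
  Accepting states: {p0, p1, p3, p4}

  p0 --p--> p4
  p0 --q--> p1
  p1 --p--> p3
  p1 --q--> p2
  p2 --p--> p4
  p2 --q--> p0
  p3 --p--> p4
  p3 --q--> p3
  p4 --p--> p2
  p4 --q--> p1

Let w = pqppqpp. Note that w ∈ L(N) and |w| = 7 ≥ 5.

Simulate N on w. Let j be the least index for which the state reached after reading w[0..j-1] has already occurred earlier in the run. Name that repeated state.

Run of N on w = p q p p q p p:
  step 0: p0  (start)
  step 1: p4  (read p: p0→p4)
  step 2: p1  (read q: p4→p1)
  step 3: p3  (read p: p1→p3)
  step 4: p4  (read p: p3→p4)   ← first repeat (p4 seen earlier)
  step 5: p1  (read q: p4→p1)
  step 6: p3  (read p: p1→p3)
  step 7: p4  (read p: p3→p4)

The earliest repeat is at step j = 4: N is in p4, which it already visited at step i = 1.
Since N has 5 states, any run of length ≥ 5 visits 5+1 states, so by pigeonhole some state repeats within the first 5 steps — that repeat gives the pumpable loop.

p4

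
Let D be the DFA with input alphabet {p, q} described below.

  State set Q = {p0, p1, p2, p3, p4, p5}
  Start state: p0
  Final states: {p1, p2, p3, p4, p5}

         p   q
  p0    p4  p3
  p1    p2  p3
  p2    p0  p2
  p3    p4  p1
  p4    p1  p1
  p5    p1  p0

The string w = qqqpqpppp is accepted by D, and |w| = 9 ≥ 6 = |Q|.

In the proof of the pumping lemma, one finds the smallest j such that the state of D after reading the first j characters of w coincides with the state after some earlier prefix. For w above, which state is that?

State sequence: p0 -q-> p3 -q-> p1 -q-> p3 -p-> p4 -q-> p1 -p-> p2 -p-> p0 -p-> p4 -p-> p1
First repeat at step 3: p3 was already visited.

The earliest repeat is at step j = 3: D is in p3, which it already visited at step i = 1.

p3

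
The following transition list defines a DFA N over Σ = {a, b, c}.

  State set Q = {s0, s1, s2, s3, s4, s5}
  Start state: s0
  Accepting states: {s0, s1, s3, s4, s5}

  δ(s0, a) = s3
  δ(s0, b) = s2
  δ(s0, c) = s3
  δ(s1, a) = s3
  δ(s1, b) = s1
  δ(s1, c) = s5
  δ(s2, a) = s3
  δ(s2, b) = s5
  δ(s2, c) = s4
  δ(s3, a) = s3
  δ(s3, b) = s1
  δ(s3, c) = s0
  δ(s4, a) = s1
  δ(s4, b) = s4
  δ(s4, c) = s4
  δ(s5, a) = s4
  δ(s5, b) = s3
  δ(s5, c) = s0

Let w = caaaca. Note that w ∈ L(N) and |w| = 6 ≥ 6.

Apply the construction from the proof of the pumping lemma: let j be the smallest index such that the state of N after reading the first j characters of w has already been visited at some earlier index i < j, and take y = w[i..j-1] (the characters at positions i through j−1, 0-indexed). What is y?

a

Run of N on w = c a a a c a:
  step 0: s0  (start)
  step 1: s3  (read c: s0→s3)
  step 2: s3  (read a: s3→s3)   ← first repeat (s3 seen earlier)
  step 3: s3  (read a: s3→s3)
  step 4: s3  (read a: s3→s3)
  step 5: s0  (read c: s3→s0)
  step 6: s3  (read a: s0→s3)

So i = 1, j = 2, giving x = w[0:1] = c, y = w[1:2] = a, z = w[2:6] = aaca.
Check: |xy| = 2 ≤ 6 and |y| = 1 ≥ 1. Reading y takes N from s3 back to s3, so every xyⁱz is accepted.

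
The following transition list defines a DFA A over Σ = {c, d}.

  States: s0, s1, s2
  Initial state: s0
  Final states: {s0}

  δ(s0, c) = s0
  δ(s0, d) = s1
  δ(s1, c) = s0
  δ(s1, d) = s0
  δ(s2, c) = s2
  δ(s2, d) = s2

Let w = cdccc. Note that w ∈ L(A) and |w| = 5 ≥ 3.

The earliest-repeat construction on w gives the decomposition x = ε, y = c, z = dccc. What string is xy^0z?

dccc

xy⁰z = xz = ε·dccc = dccc.
Reading y = c takes A from s0 back to s0, so after x the machine is still in s0, and z then leads to the accepting state s0. Hence dccc ∈ L(A).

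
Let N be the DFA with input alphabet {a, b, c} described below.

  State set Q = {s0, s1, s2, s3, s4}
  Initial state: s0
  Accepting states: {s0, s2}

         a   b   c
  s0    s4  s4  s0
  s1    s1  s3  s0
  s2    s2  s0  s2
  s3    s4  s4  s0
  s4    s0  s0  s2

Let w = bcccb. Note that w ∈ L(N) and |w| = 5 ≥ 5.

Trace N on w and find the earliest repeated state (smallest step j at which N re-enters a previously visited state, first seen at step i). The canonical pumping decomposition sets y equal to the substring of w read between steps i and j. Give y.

c

State sequence: s0 -b-> s4 -c-> s2 -c-> s2 -c-> s2 -b-> s0
First repeat at step 3: s2 was already visited.

So i = 2, j = 3, giving x = w[0:2] = bc, y = w[2:3] = c, z = w[3:5] = cb.
Check: |xy| = 3 ≤ 5 and |y| = 1 ≥ 1. Reading y takes N from s2 back to s2, so every xyⁱz is accepted.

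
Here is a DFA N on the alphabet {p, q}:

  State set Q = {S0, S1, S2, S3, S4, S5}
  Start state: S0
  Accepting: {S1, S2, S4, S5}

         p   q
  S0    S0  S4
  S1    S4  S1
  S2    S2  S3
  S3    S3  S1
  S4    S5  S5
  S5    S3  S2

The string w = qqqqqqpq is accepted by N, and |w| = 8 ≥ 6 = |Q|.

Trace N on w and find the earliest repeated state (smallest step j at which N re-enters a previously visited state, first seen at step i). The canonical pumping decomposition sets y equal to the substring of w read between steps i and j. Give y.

Run of N on w = q q q q q q p q:
  step 0: S0  (start)
  step 1: S4  (read q: S0→S4)
  step 2: S5  (read q: S4→S5)
  step 3: S2  (read q: S5→S2)
  step 4: S3  (read q: S2→S3)
  step 5: S1  (read q: S3→S1)
  step 6: S1  (read q: S1→S1)   ← first repeat (S1 seen earlier)
  step 7: S4  (read p: S1→S4)
  step 8: S5  (read q: S4→S5)

So i = 5, j = 6, giving x = w[0:5] = qqqqq, y = w[5:6] = q, z = w[6:8] = pq.
Check: |xy| = 6 ≤ 6 and |y| = 1 ≥ 1. Reading y takes N from S1 back to S1, so every xyⁱz is accepted.

q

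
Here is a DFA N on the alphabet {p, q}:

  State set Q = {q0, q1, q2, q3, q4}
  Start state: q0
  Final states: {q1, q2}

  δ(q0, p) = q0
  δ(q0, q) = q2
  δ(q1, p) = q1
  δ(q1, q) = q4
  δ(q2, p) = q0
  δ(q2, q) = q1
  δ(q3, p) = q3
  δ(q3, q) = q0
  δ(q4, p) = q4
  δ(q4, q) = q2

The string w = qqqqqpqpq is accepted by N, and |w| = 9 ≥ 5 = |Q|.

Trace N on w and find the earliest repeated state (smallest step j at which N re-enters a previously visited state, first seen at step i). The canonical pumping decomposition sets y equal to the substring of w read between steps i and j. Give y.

Run of N on w = q q q q q p q p q:
  step 0: q0  (start)
  step 1: q2  (read q: q0→q2)
  step 2: q1  (read q: q2→q1)
  step 3: q4  (read q: q1→q4)
  step 4: q2  (read q: q4→q2)   ← first repeat (q2 seen earlier)
  step 5: q1  (read q: q2→q1)
  step 6: q1  (read p: q1→q1)
  step 7: q4  (read q: q1→q4)
  step 8: q4  (read p: q4→q4)
  step 9: q2  (read q: q4→q2)

So i = 1, j = 4, giving x = w[0:1] = q, y = w[1:4] = qqq, z = w[4:9] = qpqpq.
Check: |xy| = 4 ≤ 5 and |y| = 3 ≥ 1. Reading y takes N from q2 back to q2, so every xyⁱz is accepted.

qqq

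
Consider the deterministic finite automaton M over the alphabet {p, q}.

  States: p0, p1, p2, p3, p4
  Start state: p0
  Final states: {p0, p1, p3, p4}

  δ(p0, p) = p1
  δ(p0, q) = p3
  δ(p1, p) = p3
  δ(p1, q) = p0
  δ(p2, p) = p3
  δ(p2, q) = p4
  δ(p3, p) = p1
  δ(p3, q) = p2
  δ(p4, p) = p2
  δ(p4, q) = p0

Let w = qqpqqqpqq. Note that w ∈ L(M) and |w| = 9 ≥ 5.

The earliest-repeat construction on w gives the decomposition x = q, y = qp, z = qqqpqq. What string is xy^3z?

xy^3z = q·qp·qp·qp·qqqpqq = qqpqpqpqqqpqq.
Reading y = qp takes M from p3 back to p3, so after x·y·y·y the machine is still in p3, and z then leads to the accepting state p3. Hence qqpqpqpqqqpqq ∈ L(M).

qqpqpqpqqqpqq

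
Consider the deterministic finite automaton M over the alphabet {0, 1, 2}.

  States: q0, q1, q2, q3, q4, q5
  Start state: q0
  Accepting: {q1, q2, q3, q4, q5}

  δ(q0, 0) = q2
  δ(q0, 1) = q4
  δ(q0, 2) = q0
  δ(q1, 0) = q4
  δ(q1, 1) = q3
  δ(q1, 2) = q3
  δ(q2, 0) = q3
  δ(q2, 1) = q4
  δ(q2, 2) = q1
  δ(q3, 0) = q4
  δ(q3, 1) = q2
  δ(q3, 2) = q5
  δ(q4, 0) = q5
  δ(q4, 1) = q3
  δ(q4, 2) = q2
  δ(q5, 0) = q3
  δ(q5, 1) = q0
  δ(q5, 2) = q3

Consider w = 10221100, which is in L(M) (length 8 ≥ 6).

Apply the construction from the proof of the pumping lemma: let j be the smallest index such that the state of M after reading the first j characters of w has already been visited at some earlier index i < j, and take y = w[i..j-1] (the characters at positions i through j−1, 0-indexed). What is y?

State sequence: q0 -1-> q4 -0-> q5 -2-> q3 -2-> q5 -1-> q0 -1-> q4 -0-> q5 -0-> q3
First repeat at step 4: q5 was already visited.

So i = 2, j = 4, giving x = w[0:2] = 10, y = w[2:4] = 22, z = w[4:8] = 1100.
Check: |xy| = 4 ≤ 6 and |y| = 2 ≥ 1. Reading y takes M from q5 back to q5, so every xyⁱz is accepted.

22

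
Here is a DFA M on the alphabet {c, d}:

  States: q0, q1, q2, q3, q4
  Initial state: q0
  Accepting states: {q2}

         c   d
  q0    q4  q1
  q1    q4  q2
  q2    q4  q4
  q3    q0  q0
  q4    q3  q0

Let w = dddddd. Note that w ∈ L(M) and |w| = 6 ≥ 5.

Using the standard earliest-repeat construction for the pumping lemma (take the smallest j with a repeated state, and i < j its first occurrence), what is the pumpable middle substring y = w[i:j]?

State sequence: q0 -d-> q1 -d-> q2 -d-> q4 -d-> q0 -d-> q1 -d-> q2
First repeat at step 4: q0 was already visited.

So i = 0, j = 4, giving x = w[0:0] = ε, y = w[0:4] = dddd, z = w[4:6] = dd.
Check: |xy| = 4 ≤ 5 and |y| = 4 ≥ 1. Reading y takes M from q0 back to q0, so every xyⁱz is accepted.

dddd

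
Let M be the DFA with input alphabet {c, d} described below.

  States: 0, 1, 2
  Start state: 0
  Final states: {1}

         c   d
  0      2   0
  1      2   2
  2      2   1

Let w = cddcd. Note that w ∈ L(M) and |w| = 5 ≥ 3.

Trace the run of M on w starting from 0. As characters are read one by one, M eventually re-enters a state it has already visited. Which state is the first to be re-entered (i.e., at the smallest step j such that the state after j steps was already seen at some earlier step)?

2

Run of M on w = c d d c d:
  step 0: 0  (start)
  step 1: 2  (read c: 0→2)
  step 2: 1  (read d: 2→1)
  step 3: 2  (read d: 1→2)   ← first repeat (2 seen earlier)
  step 4: 2  (read c: 2→2)
  step 5: 1  (read d: 2→1)

The earliest repeat is at step j = 3: M is in 2, which it already visited at step i = 1.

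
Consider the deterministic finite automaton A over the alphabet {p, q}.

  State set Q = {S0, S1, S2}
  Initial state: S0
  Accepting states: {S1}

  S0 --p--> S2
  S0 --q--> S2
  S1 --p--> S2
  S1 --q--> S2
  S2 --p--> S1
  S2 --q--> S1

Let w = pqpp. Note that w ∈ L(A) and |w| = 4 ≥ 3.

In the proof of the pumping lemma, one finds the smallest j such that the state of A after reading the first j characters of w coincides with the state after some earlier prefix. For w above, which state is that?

S2

State sequence: S0 -p-> S2 -q-> S1 -p-> S2 -p-> S1
First repeat at step 3: S2 was already visited.

The earliest repeat is at step j = 3: A is in S2, which it already visited at step i = 1.
With |Q| = 3, pigeonhole forces a state repeat no later than step 3; the substring read between the first and second visits to that state can be pumped.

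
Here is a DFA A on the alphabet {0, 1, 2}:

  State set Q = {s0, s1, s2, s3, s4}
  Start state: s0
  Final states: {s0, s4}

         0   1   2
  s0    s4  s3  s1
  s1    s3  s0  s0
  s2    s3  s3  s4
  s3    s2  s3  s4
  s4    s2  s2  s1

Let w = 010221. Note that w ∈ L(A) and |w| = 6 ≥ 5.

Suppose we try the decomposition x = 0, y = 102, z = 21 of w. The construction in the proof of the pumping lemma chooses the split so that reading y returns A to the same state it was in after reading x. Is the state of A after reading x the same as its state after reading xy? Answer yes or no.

yes

Run of A on the first 4 characters of w = 0 1 0 2:
  step 0: s0  (start)
  step 1: s4  (read 0: s0→s4)
  step 2: s2  (read 1: s4→s2)
  step 3: s3  (read 0: s2→s3)
  step 4: s4  (read 2: s3→s4)

After x (step 1): s4. After xy (step 4): s4.
They match, so y = 102 drives A around a cycle from s4 back to itself; pumping y any number of times keeps A in s4 before reading z, and xyⁱz ∈ L(A) for every i ≥ 0.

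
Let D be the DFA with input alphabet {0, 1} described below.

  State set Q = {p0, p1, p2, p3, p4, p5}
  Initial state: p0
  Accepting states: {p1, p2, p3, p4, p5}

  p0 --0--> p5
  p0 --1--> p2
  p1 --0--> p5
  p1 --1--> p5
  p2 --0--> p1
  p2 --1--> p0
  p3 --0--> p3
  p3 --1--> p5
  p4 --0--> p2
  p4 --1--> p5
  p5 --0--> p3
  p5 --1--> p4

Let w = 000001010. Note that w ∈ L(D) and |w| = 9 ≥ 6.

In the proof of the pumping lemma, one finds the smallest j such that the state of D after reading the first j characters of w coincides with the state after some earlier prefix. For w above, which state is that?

p3

Run of D on w = 0 0 0 0 0 1 0 1 0:
  step 0: p0  (start)
  step 1: p5  (read 0: p0→p5)
  step 2: p3  (read 0: p5→p3)
  step 3: p3  (read 0: p3→p3)   ← first repeat (p3 seen earlier)
  step 4: p3  (read 0: p3→p3)
  step 5: p3  (read 0: p3→p3)
  step 6: p5  (read 1: p3→p5)
  step 7: p3  (read 0: p5→p3)
  step 8: p5  (read 1: p3→p5)
  step 9: p3  (read 0: p5→p3)

The earliest repeat is at step j = 3: D is in p3, which it already visited at step i = 2.
Pumping length from the standard proof: p = 6 (the number of states). The repeated state found above gives |xy| = j ≤ 6 and |y| = j − i ≥ 1.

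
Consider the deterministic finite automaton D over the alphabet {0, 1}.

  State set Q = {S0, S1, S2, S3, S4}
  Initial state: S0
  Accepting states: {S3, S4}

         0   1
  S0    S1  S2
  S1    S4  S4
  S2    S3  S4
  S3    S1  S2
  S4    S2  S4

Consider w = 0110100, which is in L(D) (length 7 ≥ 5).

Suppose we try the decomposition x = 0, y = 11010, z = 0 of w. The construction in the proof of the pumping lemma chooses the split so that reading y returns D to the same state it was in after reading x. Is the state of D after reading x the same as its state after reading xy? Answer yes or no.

State sequence: S0 -0-> S1 -1-> S4 -1-> S4 -0-> S2 -1-> S4 -0-> S2

After x (step 1): S1. After xy (step 6): S2.
They differ (S1 ≠ S2), so y is not a cycle from the state after x; this split is not the one the pumping-lemma construction produces, and pumping y need not keep the string in L(D).

no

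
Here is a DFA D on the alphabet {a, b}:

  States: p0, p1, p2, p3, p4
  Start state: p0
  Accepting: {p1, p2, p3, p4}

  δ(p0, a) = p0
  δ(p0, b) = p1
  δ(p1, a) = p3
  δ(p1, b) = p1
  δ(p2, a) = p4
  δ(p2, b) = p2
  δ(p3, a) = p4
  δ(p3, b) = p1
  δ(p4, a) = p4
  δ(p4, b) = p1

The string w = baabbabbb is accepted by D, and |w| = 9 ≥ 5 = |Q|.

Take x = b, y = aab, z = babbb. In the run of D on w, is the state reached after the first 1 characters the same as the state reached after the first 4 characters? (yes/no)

State sequence: p0 -b-> p1 -a-> p3 -a-> p4 -b-> p1

After x (step 1): p1. After xy (step 4): p1.
They match, so y = aab drives D around a cycle from p1 back to itself; pumping y any number of times keeps D in p1 before reading z, and xyⁱz ∈ L(D) for every i ≥ 0.

yes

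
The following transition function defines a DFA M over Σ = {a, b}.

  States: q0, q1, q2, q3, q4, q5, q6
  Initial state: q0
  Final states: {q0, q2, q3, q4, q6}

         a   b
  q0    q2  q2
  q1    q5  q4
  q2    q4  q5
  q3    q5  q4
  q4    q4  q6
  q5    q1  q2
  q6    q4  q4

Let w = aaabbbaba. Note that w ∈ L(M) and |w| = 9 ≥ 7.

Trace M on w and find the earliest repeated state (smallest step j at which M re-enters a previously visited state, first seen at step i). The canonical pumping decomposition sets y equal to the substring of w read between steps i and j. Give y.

State sequence: q0 -a-> q2 -a-> q4 -a-> q4 -b-> q6 -b-> q4 -b-> q6 -a-> q4 -b-> q6 -a-> q4
First repeat at step 3: q4 was already visited.

So i = 2, j = 3, giving x = w[0:2] = aa, y = w[2:3] = a, z = w[3:9] = bbbaba.
Check: |xy| = 3 ≤ 7 and |y| = 1 ≥ 1. Reading y takes M from q4 back to q4, so every xyⁱz is accepted.
The DFA has 7 states, so the proof of the pumping lemma guarantees a repeated state among the first 7+1 visited; the segment between the two visits is the pumpable y.

a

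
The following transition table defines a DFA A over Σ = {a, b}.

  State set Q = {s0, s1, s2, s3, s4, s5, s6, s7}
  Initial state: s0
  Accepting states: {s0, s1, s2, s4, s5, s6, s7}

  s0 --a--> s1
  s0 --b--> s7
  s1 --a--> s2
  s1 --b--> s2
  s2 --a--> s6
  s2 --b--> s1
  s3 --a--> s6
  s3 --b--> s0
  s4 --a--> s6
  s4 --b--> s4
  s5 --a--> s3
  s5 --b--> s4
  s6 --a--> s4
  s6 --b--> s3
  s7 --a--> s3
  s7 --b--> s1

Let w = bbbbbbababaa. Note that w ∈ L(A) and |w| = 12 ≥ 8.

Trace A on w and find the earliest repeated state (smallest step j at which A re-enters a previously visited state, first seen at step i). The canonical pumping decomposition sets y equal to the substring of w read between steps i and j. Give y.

State sequence: s0 -b-> s7 -b-> s1 -b-> s2 -b-> s1 -b-> s2 -b-> s1 -a-> s2 -b-> s1 -a-> s2 -b-> s1 -a-> s2 -a-> s6
First repeat at step 4: s1 was already visited.

So i = 2, j = 4, giving x = w[0:2] = bb, y = w[2:4] = bb, z = w[4:12] = bbababaa.
Check: |xy| = 4 ≤ 8 and |y| = 2 ≥ 1. Reading y takes A from s1 back to s1, so every xyⁱz is accepted.

bb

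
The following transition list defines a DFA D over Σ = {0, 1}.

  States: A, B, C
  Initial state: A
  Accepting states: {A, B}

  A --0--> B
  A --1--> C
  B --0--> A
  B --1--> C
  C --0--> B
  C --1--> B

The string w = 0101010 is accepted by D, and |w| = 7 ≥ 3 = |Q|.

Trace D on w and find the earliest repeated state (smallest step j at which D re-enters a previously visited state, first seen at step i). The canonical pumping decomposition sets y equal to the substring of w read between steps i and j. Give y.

10

Run of D on w = 0 1 0 1 0 1 0:
  step 0: A  (start)
  step 1: B  (read 0: A→B)
  step 2: C  (read 1: B→C)
  step 3: B  (read 0: C→B)   ← first repeat (B seen earlier)
  step 4: C  (read 1: B→C)
  step 5: B  (read 0: C→B)
  step 6: C  (read 1: B→C)
  step 7: B  (read 0: C→B)

So i = 1, j = 3, giving x = w[0:1] = 0, y = w[1:3] = 10, z = w[3:7] = 1010.
Check: |xy| = 3 ≤ 3 and |y| = 2 ≥ 1. Reading y takes D from B back to B, so every xyⁱz is accepted.
Since D has 3 states, any run of length ≥ 3 visits 3+1 states, so by pigeonhole some state repeats within the first 3 steps — that repeat gives the pumpable loop.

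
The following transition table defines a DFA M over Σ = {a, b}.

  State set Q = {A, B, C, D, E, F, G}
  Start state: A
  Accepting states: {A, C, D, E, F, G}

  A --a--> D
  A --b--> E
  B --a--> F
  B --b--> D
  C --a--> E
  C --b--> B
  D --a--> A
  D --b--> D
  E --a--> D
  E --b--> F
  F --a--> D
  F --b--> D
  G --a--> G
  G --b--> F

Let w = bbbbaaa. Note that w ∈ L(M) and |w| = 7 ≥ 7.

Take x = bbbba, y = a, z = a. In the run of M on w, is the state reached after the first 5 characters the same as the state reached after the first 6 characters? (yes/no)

State sequence: A -b-> E -b-> F -b-> D -b-> D -a-> A -a-> D

After x (step 5): A. After xy (step 6): D.
They differ (A ≠ D), so y is not a cycle from the state after x; this split is not the one the pumping-lemma construction produces, and pumping y need not keep the string in L(M).

no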